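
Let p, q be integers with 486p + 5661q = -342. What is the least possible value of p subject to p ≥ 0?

gcd(5661, 486):
  5661 = 11·486 + 315
  486 = 1·315 + 171
  315 = 1·171 + 144
  171 = 1·144 + 27
  144 = 5·27 + 9
  27 = 3·9
so gcd(5661, 486) = 9.
9 divides -342, so solutions exist.
Back-substitute for Bézout coefficients:
  9 = 144 - 5·27
  ... = 486·(-198) + 5661·(17)
Scale by -342/9 = -38: (p₀, q₀) = (7524, -646).
General solution: p = 7524 + 629t, q = -646 - 54t for integer t.
p ≥ 0: smallest is 7524 mod 629 = 605 (at t = -11), with q = -52.

605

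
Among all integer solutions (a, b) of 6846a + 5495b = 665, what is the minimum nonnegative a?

gcd(6846, 5495):
  6846 = 1*5495 + 1351
  5495 = 4*1351 + 91
  1351 = 14*91 + 77
  91 = 1*77 + 14
  77 = 5*14 + 7
  14 = 2*7
so gcd(6846, 5495) = 7.
7 divides 665, so solutions exist.
Back-substitute for Bézout coefficients:
  7 = 77 - 5*14
  ... = 6846*(362) + 5495*(-451)
Scale by 665/7 = 95: (a₀, b₀) = (34390, -42845).
General solution: a = 34390 + 785t, b = -42845 - 978t for integer t.
a ≥ 0: smallest is 34390 mod 785 = 635 (at t = -43), with b = -791.

635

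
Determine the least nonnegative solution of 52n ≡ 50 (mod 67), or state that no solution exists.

gcd(67, 52) = 1  (67 = 1·52 + 15, 52 = 3·15 + 7, 15 = 2·7 + 1, 7 = 7·1).
1 divides 50, so solutions exist.
Back-substituting, 52·(-9) + 67·(7) = 1.
So 52·(-9) ≡ 1 (mod 67); multiply by 50: n ≡ -450 (mod 67).
Smallest nonnegative: n = -450 mod 67 = 19.

19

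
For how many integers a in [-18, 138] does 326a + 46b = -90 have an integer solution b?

7

gcd(326, 46) = 2.
By Bézout, 326*(-11) + 46*(78) = 2.
Particular solution: (12, -87).
General solution: a = 12 + 23t, b = -87 - 163t for integer t.
-18 ≤ 12 + 23t ≤ 138 gives t ∈ [-1, 5], which is 7 values.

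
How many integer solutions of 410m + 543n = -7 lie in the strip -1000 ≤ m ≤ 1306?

gcd(543, 410):
  543 = 1·410 + 133
  410 = 3·133 + 11
  133 = 12·11 + 1
  11 = 11·1
so gcd(543, 410) = 1.
Back-substitute for Bézout coefficients:
  1 = 133 - 12·11
  ... = 410·(-49) + 543·(37)
Scale by -7: particular solution (343, -259); reduce m mod 543: (343, -259).
General solution: m = 343 + 543t, n = -259 - 410t for integer t.
-1000 ≤ 343 + 543t ≤ 1306 gives t ∈ [-2, 1], which is 4 values.

4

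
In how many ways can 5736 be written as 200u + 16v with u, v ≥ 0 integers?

gcd(200, 16) = 8.
By Bézout, 200*(1) + 16*(-12) = 8.
One solution: (1, 346).
General: u = 1 + 2t, v = 346 - 25t.
u ≥ 0 ⇒ t ≥ 0; v ≥ 0 ⇒ t ≤ 13. So t ∈ [0, 13]: 14 solutions.

14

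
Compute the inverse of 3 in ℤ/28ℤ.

gcd(28, 3):
  28 = 9×3 + 1
  3 = 3×1
so gcd(28, 3) = 1.
Back-substitute for Bézout coefficients:
  1 = 28 - 9×3
  ... = 3×(-9) + 28×(1)
So 3×-9 ≡ 1 (mod 28), and -9 mod 28 = 19.

19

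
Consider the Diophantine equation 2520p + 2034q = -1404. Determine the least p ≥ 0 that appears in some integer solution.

85

gcd(2520, 2034) = 18.
18 divides -1404, so solutions exist.
By Bézout, 2520*(-46) + 2034*(57) = 18.
Scale by -1404/18 = -78: (p₀, q₀) = (3588, -4446).
General solution: p = 3588 + 113t, q = -4446 - 140t for integer t.
p ≥ 0: smallest is 3588 mod 113 = 85 (at t = -31), with q = -106.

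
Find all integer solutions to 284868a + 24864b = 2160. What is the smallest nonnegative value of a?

gcd(284868, 24864) = 12  (284868 = 11×24864 + 11364, 24864 = 2×11364 + 2136, 11364 = 5×2136 + 684, 2136 = 3×684 + 84, 684 = 8×84 + 12, 84 = 7×12).
12 divides 2160, so solutions exist.
Back-substituting, 284868×(291) + 24864×(-3334) = 12.
Scale by 2160/12 = 180: (a₀, b₀) = (52380, -600120).
General solution: a = 52380 + 2072t, b = -600120 - 23739t for integer t.
a ≥ 0: smallest is 52380 mod 2072 = 580 (at t = -25), with b = -6645.

580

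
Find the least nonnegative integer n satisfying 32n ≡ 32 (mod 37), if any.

1

gcd(37, 32):
  37 = 1*32 + 5
  32 = 6*5 + 2
  5 = 2*2 + 1
  2 = 2*1
so gcd(37, 32) = 1.
1 divides 32, so solutions exist.
Back-substitute for Bézout coefficients:
  1 = 5 - 2*2
  ... = 32*(-15) + 37*(13)
So 32*(-15) ≡ 1 (mod 37); multiply by 32: n ≡ -480 (mod 37).
Smallest nonnegative: n = -480 mod 37 = 1.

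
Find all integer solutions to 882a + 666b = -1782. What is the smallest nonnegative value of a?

gcd(882, 666):
  882 = 1×666 + 216
  666 = 3×216 + 18
  216 = 12×18
so gcd(882, 666) = 18.
18 divides -1782, so solutions exist.
Back-substitute for Bézout coefficients:
  18 = 666 - 3×216
  ... = 882×(-3) + 666×(4)
Scale by -1782/18 = -99: (a₀, b₀) = (297, -396).
General solution: a = 297 + 37t, b = -396 - 49t for integer t.
a ≥ 0: smallest is 297 mod 37 = 1 (at t = -8), with b = -4.

1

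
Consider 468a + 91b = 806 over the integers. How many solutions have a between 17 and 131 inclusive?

16

gcd(468, 91):
  468 = 5×91 + 13
  91 = 7×13
so gcd(468, 91) = 13.
Back-substitute for Bézout coefficients:
  13 = 468 - 5×91
  ... = 468×(1) + 91×(-5)
Scale by 62: particular solution (62, -310); reduce a mod 7: (6, -22).
General solution: a = 6 + 7t, b = -22 - 36t for integer t.
17 ≤ 6 + 7t ≤ 131 gives t ∈ [2, 17], which is 16 values.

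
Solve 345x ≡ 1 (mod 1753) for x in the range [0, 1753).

gcd(1753, 345) = 1.
By Bézout, 345*(-188) + 1753*(37) = 1.
So 345*-188 ≡ 1 (mod 1753), and -188 mod 1753 = 1565.

1565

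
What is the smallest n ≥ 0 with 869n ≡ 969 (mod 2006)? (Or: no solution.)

629

gcd(2006, 869):
  2006 = 2·869 + 268
  869 = 3·268 + 65
  268 = 4·65 + 8
  65 = 8·8 + 1
  8 = 8·1
so gcd(2006, 869) = 1.
1 divides 969, so solutions exist.
Back-substitute for Bézout coefficients:
  1 = 65 - 8·8
  ... = 869·(247) + 2006·(-107)
So 869·(247) ≡ 1 (mod 2006); multiply by 969: n ≡ 239343 (mod 2006).
Smallest nonnegative: n = 239343 mod 2006 = 629.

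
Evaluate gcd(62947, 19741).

gcd(62947, 19741):
  62947 = 3×19741 + 3724
  19741 = 5×3724 + 1121
  3724 = 3×1121 + 361
  1121 = 3×361 + 38
  361 = 9×38 + 19
  38 = 2×19
so gcd(62947, 19741) = 19.

19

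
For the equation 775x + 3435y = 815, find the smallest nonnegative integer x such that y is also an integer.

626

gcd(3435, 775) = 5.
5 divides 815, so solutions exist.
By Bézout, 775*(164) + 3435*(-37) = 5.
Scale by 815/5 = 163: (x₀, y₀) = (26732, -6031).
General solution: x = 26732 + 687t, y = -6031 - 155t for integer t.
x ≥ 0: smallest is 26732 mod 687 = 626 (at t = -38), with y = -141.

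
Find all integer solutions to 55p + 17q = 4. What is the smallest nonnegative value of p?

gcd(55, 17):
  55 = 3×17 + 4
  17 = 4×4 + 1
  4 = 4×1
so gcd(55, 17) = 1.
1 divides 4, so solutions exist.
Back-substitute for Bézout coefficients:
  1 = 17 - 4×4
  ... = 55×(-4) + 17×(13)
Scale by 4/1 = 4: (p₀, q₀) = (-16, 52).
General solution: p = -16 + 17t, q = 52 - 55t for integer t.
p ≥ 0: smallest is -16 mod 17 = 1 (at t = 1), with q = -3.

1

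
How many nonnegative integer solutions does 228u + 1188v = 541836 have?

24

gcd(1188, 228) = 12.
By Bézout, 228·(-26) + 1188·(5) = 12.
One solution: (63, 444).
General: u = 63 + 99t, v = 444 - 19t.
u ≥ 0 ⇒ t ≥ 0; v ≥ 0 ⇒ t ≤ 23. So t ∈ [0, 23]: 24 solutions.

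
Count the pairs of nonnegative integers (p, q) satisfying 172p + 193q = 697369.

21

gcd(193, 172) = 1.
By Bézout, 172×(-46) + 193×(41) = 1.
One solution: (135, 3493).
General: p = 135 + 193t, q = 3493 - 172t.
p ≥ 0 ⇒ t ≥ 0; q ≥ 0 ⇒ t ≤ 20. So t ∈ [0, 20]: 21 solutions.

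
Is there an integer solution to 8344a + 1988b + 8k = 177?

gcd(8344, 1988) = 28.
gcd(28, 8) = 4.
4 does not divide 177 (remainder 1), so no integer solutions.

no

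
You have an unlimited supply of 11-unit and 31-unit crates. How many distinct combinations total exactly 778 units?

Need nonnegative integers with 11j + 31k = 778.
gcd(11, 31) = 1, and 11·(-14) + 31·(5) = 1.
So (j₀, k₀) = (-10892, 3890); general j = -10892 + 31t, k = 3890 - 11t.
j ≥ 0 ⇒ t ≥ 352; k ≥ 0 ⇒ t ≤ 353. That's 2 values of t.

2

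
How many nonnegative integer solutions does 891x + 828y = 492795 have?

6

gcd(891, 828) = 9.
By Bézout, 891·(-13) + 828·(14) = 9.
One solution: (81, 508).
General: x = 81 + 92t, y = 508 - 99t.
x ≥ 0 ⇒ t ≥ 0; y ≥ 0 ⇒ t ≤ 5. So t ∈ [0, 5]: 6 solutions.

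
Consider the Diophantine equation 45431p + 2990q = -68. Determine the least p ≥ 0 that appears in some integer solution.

602

gcd(45431, 2990):
  45431 = 15·2990 + 581
  2990 = 5·581 + 85
  581 = 6·85 + 71
  85 = 1·71 + 14
  71 = 5·14 + 1
  14 = 14·1
so gcd(45431, 2990) = 1.
1 divides -68, so solutions exist.
Back-substitute for Bézout coefficients:
  1 = 71 - 5·14
  ... = 45431·(211) + 2990·(-3206)
Scale by -68/1 = -68: (p₀, q₀) = (-14348, 218008).
General solution: p = -14348 + 2990t, q = 218008 - 45431t for integer t.
p ≥ 0: smallest is -14348 mod 2990 = 602 (at t = 5), with q = -9147.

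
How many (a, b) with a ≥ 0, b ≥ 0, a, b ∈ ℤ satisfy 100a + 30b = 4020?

14

gcd(100, 30) = 10.
By Bézout, 100·(1) + 30·(-3) = 10.
One solution: (0, 134).
General: a = 0 + 3t, b = 134 - 10t.
a ≥ 0 ⇒ t ≥ 0; b ≥ 0 ⇒ t ≤ 13. So t ∈ [0, 13]: 14 solutions.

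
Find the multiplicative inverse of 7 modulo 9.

4

gcd(9, 7) = 1  (9 = 1·7 + 2, 7 = 3·2 + 1, 2 = 2·1).
Back-substituting, 7·(4) + 9·(-3) = 1.
So 7·4 ≡ 1 (mod 9), and 4 mod 9 = 4.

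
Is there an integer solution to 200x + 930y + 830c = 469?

no

gcd(930, 200) = 10  (930 = 4×200 + 130, 200 = 1×130 + 70, 130 = 1×70 + 60, 70 = 1×60 + 10, 60 = 6×10).
gcd(10, 830) = 10.
10 does not divide 469 (remainder 9), so no integer solutions.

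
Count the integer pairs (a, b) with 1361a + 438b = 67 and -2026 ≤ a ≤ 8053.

gcd(1361, 438) = 1.
By Bézout, 1361*(-205) + 438*(637) = 1.
Particular solution: (281, -873).
General solution: a = 281 + 438t, b = -873 - 1361t for integer t.
-2026 ≤ 281 + 438t ≤ 8053 gives t ∈ [-5, 17], which is 23 values.

23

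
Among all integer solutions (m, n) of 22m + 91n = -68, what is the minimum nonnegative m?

gcd(91, 22) = 1  (91 = 4*22 + 3, 22 = 7*3 + 1, 3 = 3*1).
1 divides -68, so solutions exist.
Back-substituting, 22*(29) + 91*(-7) = 1.
Scale by -68/1 = -68: (m₀, n₀) = (-1972, 476).
General solution: m = -1972 + 91t, n = 476 - 22t for integer t.
m ≥ 0: smallest is -1972 mod 91 = 30 (at t = 22), with n = -8.

30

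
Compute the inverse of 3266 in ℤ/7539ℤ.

gcd(7539, 3266) = 1  (7539 = 2×3266 + 1007, 3266 = 3×1007 + 245, 1007 = 4×245 + 27, 245 = 9×27 + 2, 27 = 13×2 + 1, 2 = 2×1).
Back-substituting, 3266×(-3631) + 7539×(1573) = 1.
So 3266×-3631 ≡ 1 (mod 7539), and -3631 mod 7539 = 3908.

3908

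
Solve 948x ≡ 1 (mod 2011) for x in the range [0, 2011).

gcd(2011, 948) = 1  (2011 = 2×948 + 115, 948 = 8×115 + 28, 115 = 4×28 + 3, 28 = 9×3 + 1, 3 = 3×1).
Back-substituting, 948×(647) + 2011×(-305) = 1.
So 948×647 ≡ 1 (mod 2011), and 647 mod 2011 = 647.

647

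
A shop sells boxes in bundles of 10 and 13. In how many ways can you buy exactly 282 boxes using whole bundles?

Need nonnegative integers with 10j + 13k = 282.
gcd(10, 13) = 1, and 10·(4) + 13·(-3) = 1.
So (j₀, k₀) = (1128, -846); general j = 1128 + 13t, k = -846 - 10t.
j ≥ 0 ⇒ t ≥ -86; k ≥ 0 ⇒ t ≤ -85. That's 2 values of t.

2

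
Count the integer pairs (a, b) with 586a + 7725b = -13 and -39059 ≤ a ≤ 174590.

28

gcd(7725, 586) = 1.
By Bézout, 586*(1516) + 7725*(-115) = 1.
Particular solution: (3467, -263).
General solution: a = 3467 + 7725t, b = -263 - 586t for integer t.
-39059 ≤ 3467 + 7725t ≤ 174590 gives t ∈ [-5, 22], which is 28 values.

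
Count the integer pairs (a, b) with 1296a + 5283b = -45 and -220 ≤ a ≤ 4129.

gcd(5283, 1296) = 9  (5283 = 4·1296 + 99, 1296 = 13·99 + 9, 99 = 11·9).
Back-substituting, 1296·(53) + 5283·(-13) = 9.
Scale by -5: particular solution (-265, 65); reduce a mod 587: (322, -79).
General solution: a = 322 + 587t, b = -79 - 144t for integer t.
-220 ≤ 322 + 587t ≤ 4129 gives t ∈ [0, 6], which is 7 values.

7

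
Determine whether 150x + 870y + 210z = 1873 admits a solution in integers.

no

gcd(870, 150) = 30  (870 = 5*150 + 120, 150 = 1*120 + 30, 120 = 4*30).
gcd(30, 210) = 30.
30 does not divide 1873 (remainder 13), so no integer solutions.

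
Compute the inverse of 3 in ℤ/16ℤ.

11

gcd(16, 3):
  16 = 5×3 + 1
  3 = 3×1
so gcd(16, 3) = 1.
Back-substitute for Bézout coefficients:
  1 = 16 - 5×3
  ... = 3×(-5) + 16×(1)
So 3×-5 ≡ 1 (mod 16), and -5 mod 16 = 11.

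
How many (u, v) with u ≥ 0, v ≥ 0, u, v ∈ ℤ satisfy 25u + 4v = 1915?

gcd(25, 4) = 1.
By Bézout, 25·(1) + 4·(-6) = 1.
One solution: (3, 460).
General: u = 3 + 4t, v = 460 - 25t.
u ≥ 0 ⇒ t ≥ 0; v ≥ 0 ⇒ t ≤ 18. So t ∈ [0, 18]: 19 solutions.

19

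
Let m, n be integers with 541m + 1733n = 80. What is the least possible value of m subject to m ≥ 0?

gcd(1733, 541):
  1733 = 3×541 + 110
  541 = 4×110 + 101
  110 = 1×101 + 9
  101 = 11×9 + 2
  9 = 4×2 + 1
  2 = 2×1
so gcd(1733, 541) = 1.
1 divides 80, so solutions exist.
Back-substitute for Bézout coefficients:
  1 = 9 - 4×2
  ... = 541×(-772) + 1733×(241)
Scale by 80/1 = 80: (m₀, n₀) = (-61760, 19280).
General solution: m = -61760 + 1733t, n = 19280 - 541t for integer t.
m ≥ 0: smallest is -61760 mod 1733 = 628 (at t = 36), with n = -196.

628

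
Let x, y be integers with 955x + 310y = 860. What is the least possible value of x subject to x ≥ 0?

22

gcd(955, 310):
  955 = 3×310 + 25
  310 = 12×25 + 10
  25 = 2×10 + 5
  10 = 2×5
so gcd(955, 310) = 5.
5 divides 860, so solutions exist.
Back-substitute for Bézout coefficients:
  5 = 25 - 2×10
  ... = 955×(25) + 310×(-77)
Scale by 860/5 = 172: (x₀, y₀) = (4300, -13244).
General solution: x = 4300 + 62t, y = -13244 - 191t for integer t.
x ≥ 0: smallest is 4300 mod 62 = 22 (at t = -69), with y = -65.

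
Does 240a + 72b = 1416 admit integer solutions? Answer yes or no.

gcd(240, 72):
  240 = 3*72 + 24
  72 = 3*24
so gcd(240, 72) = 24.
24 divides 1416, so integer solutions exist.

yes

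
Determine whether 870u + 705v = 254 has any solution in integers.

gcd(870, 705) = 15.
15 does not divide 254 (remainder 14), so no integer solutions.

no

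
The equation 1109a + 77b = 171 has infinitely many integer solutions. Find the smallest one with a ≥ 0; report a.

8

gcd(1109, 77):
  1109 = 14*77 + 31
  77 = 2*31 + 15
  31 = 2*15 + 1
  15 = 15*1
so gcd(1109, 77) = 1.
1 divides 171, so solutions exist.
Back-substitute for Bézout coefficients:
  1 = 31 - 2*15
  ... = 1109*(5) + 77*(-72)
Scale by 171/1 = 171: (a₀, b₀) = (855, -12312).
General solution: a = 855 + 77t, b = -12312 - 1109t for integer t.
a ≥ 0: smallest is 855 mod 77 = 8 (at t = -11), with b = -113.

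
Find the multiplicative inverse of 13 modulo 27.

gcd(27, 13) = 1.
By Bézout, 13*(-2) + 27*(1) = 1.
So 13*-2 ≡ 1 (mod 27), and -2 mod 27 = 25.

25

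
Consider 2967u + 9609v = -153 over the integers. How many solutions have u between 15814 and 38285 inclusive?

gcd(9609, 2967) = 3.
By Bézout, 2967×(285) + 9609×(-88) = 3.
Particular solution: (1480, -457).
General solution: u = 1480 + 3203t, v = -457 - 989t for integer t.
15814 ≤ 1480 + 3203t ≤ 38285 gives t ∈ [5, 11], which is 7 values.

7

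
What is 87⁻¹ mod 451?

197

gcd(451, 87) = 1  (451 = 5*87 + 16, 87 = 5*16 + 7, 16 = 2*7 + 2, 7 = 3*2 + 1, 2 = 2*1).
Back-substituting, 87*(197) + 451*(-38) = 1.
So 87*197 ≡ 1 (mod 451), and 197 mod 451 = 197.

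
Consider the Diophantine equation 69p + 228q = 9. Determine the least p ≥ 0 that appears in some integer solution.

53

gcd(228, 69):
  228 = 3·69 + 21
  69 = 3·21 + 6
  21 = 3·6 + 3
  6 = 2·3
so gcd(228, 69) = 3.
3 divides 9, so solutions exist.
Back-substitute for Bézout coefficients:
  3 = 21 - 3·6
  ... = 69·(-33) + 228·(10)
Scale by 9/3 = 3: (p₀, q₀) = (-99, 30).
General solution: p = -99 + 76t, q = 30 - 23t for integer t.
p ≥ 0: smallest is -99 mod 76 = 53 (at t = 2), with q = -16.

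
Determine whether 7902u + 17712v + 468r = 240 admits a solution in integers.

no

gcd(17712, 7902) = 18.
gcd(18, 468) = 18.
18 does not divide 240 (remainder 6), so no integer solutions.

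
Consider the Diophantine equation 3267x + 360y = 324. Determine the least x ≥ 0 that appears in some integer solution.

12

gcd(3267, 360):
  3267 = 9×360 + 27
  360 = 13×27 + 9
  27 = 3×9
so gcd(3267, 360) = 9.
9 divides 324, so solutions exist.
Back-substitute for Bézout coefficients:
  9 = 360 - 13×27
  ... = 3267×(-13) + 360×(118)
Scale by 324/9 = 36: (x₀, y₀) = (-468, 4248).
General solution: x = -468 + 40t, y = 4248 - 363t for integer t.
x ≥ 0: smallest is -468 mod 40 = 12 (at t = 12), with y = -108.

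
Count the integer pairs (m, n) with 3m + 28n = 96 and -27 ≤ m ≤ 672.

gcd(28, 3) = 1.
By Bézout, 3×(-9) + 28×(1) = 1.
Particular solution: (4, 3).
General solution: m = 4 + 28t, n = 3 - 3t for integer t.
-27 ≤ 4 + 28t ≤ 672 gives t ∈ [-1, 23], which is 25 values.

25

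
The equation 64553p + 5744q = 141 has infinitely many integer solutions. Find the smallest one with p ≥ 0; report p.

gcd(64553, 5744):
  64553 = 11×5744 + 1369
  5744 = 4×1369 + 268
  1369 = 5×268 + 29
  268 = 9×29 + 7
  29 = 4×7 + 1
  7 = 7×1
so gcd(64553, 5744) = 1.
1 divides 141, so solutions exist.
Back-substitute for Bézout coefficients:
  1 = 29 - 4×7
  ... = 64553×(793) + 5744×(-8912)
Scale by 141/1 = 141: (p₀, q₀) = (111813, -1256592).
General solution: p = 111813 + 5744t, q = -1256592 - 64553t for integer t.
p ≥ 0: smallest is 111813 mod 5744 = 2677 (at t = -19), with q = -30085.

2677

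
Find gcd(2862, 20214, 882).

18

gcd(20214, 2862) = 18  (20214 = 7·2862 + 180, 2862 = 15·180 + 162, 180 = 1·162 + 18, 162 = 9·18).
gcd(18, 882) = 18.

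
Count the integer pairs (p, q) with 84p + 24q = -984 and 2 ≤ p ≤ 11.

5

gcd(84, 24) = 12  (84 = 3×24 + 12, 24 = 2×12).
Back-substituting, 84×(1) + 24×(-3) = 12.
Scale by -82: particular solution (-82, 246); reduce p mod 2: (0, -41).
General solution: p = 0 + 2t, q = -41 - 7t for integer t.
2 ≤ 0 + 2t ≤ 11 gives t ∈ [1, 5], which is 5 values.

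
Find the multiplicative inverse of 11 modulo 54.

5

gcd(54, 11):
  54 = 4×11 + 10
  11 = 1×10 + 1
  10 = 10×1
so gcd(54, 11) = 1.
Back-substitute for Bézout coefficients:
  1 = 11 - 1×10
  ... = 11×(5) + 54×(-1)
So 11×5 ≡ 1 (mod 54), and 5 mod 54 = 5.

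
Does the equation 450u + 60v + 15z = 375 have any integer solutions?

gcd(450, 60) = 30  (450 = 7×60 + 30, 60 = 2×30).
gcd(30, 15) = 15.
15 divides 375, so integer solutions exist.

yes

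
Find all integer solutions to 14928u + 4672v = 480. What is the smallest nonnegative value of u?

gcd(14928, 4672) = 16  (14928 = 3·4672 + 912, 4672 = 5·912 + 112, 912 = 8·112 + 16, 112 = 7·16).
16 divides 480, so solutions exist.
Back-substituting, 14928·(41) + 4672·(-131) = 16.
Scale by 480/16 = 30: (u₀, v₀) = (1230, -3930).
General solution: u = 1230 + 292t, v = -3930 - 933t for integer t.
u ≥ 0: smallest is 1230 mod 292 = 62 (at t = -4), with v = -198.

62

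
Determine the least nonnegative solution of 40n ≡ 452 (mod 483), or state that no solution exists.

446

gcd(483, 40) = 1.
1 divides 452, so solutions exist.
By Bézout, 40*(157) + 483*(-13) = 1.
So 40*(157) ≡ 1 (mod 483); multiply by 452: n ≡ 70964 (mod 483).
Smallest nonnegative: n = 70964 mod 483 = 446.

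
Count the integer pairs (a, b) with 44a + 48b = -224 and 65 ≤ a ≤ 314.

gcd(48, 44):
  48 = 1×44 + 4
  44 = 11×4
so gcd(48, 44) = 4.
Back-substitute for Bézout coefficients:
  4 = 48 - 1×44
  ... = 44×(-1) + 48×(1)
Scale by -56: particular solution (56, -56); reduce a mod 12: (8, -12).
General solution: a = 8 + 12t, b = -12 - 11t for integer t.
65 ≤ 8 + 12t ≤ 314 gives t ∈ [5, 25], which is 21 values.

21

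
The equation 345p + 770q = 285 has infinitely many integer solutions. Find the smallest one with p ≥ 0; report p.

41

gcd(770, 345):
  770 = 2·345 + 80
  345 = 4·80 + 25
  80 = 3·25 + 5
  25 = 5·5
so gcd(770, 345) = 5.
5 divides 285, so solutions exist.
Back-substitute for Bézout coefficients:
  5 = 80 - 3·25
  ... = 345·(-29) + 770·(13)
Scale by 285/5 = 57: (p₀, q₀) = (-1653, 741).
General solution: p = -1653 + 154t, q = 741 - 69t for integer t.
p ≥ 0: smallest is -1653 mod 154 = 41 (at t = 11), with q = -18.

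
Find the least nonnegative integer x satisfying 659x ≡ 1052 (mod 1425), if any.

gcd(1425, 659) = 1  (1425 = 2*659 + 107, 659 = 6*107 + 17, 107 = 6*17 + 5, 17 = 3*5 + 2, 5 = 2*2 + 1, 2 = 2*1).
1 divides 1052, so solutions exist.
Back-substituting, 659*(-586) + 1425*(271) = 1.
So 659*(-586) ≡ 1 (mod 1425); multiply by 1052: x ≡ -616472 (mod 1425).
Smallest nonnegative: x = -616472 mod 1425 = 553.

553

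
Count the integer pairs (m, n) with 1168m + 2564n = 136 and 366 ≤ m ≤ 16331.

gcd(2564, 1168) = 4  (2564 = 2×1168 + 228, 1168 = 5×228 + 28, 228 = 8×28 + 4, 28 = 7×4).
Back-substituting, 1168×(-90) + 2564×(41) = 4.
Scale by 34: particular solution (-3060, 1394); reduce m mod 641: (145, -66).
General solution: m = 145 + 641t, n = -66 - 292t for integer t.
366 ≤ 145 + 641t ≤ 16331 gives t ∈ [1, 25], which is 25 values.

25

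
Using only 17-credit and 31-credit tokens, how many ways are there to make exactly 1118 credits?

2

Need nonnegative integers with 17j + 31k = 1118.
gcd(17, 31) = 1, and 17·(11) + 31·(-6) = 1.
So (j₀, k₀) = (12298, -6708); general j = 12298 + 31t, k = -6708 - 17t.
j ≥ 0 ⇒ t ≥ -396; k ≥ 0 ⇒ t ≤ -395. That's 2 values of t.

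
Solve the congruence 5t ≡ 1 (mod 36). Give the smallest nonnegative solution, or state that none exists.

29

gcd(36, 5) = 1.
1 divides 1, so solutions exist.
By Bézout, 5·(-7) + 36·(1) = 1.
So 5·(-7) ≡ 1 (mod 36); multiply by 1: t ≡ -7 (mod 36).
Smallest nonnegative: t = -7 mod 36 = 29.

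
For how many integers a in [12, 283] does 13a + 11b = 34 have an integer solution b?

25

gcd(13, 11) = 1.
By Bézout, 13·(-5) + 11·(6) = 1.
Particular solution: (6, -4).
General solution: a = 6 + 11t, b = -4 - 13t for integer t.
12 ≤ 6 + 11t ≤ 283 gives t ∈ [1, 25], which is 25 values.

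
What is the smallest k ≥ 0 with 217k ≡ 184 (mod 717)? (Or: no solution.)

gcd(717, 217) = 1.
1 divides 184, so solutions exist.
By Bézout, 217*(76) + 717*(-23) = 1.
So 217*(76) ≡ 1 (mod 717); multiply by 184: k ≡ 13984 (mod 717).
Smallest nonnegative: k = 13984 mod 717 = 361.

361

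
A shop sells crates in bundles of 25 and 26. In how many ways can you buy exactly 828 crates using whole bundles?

Need nonnegative integers with 25j + 26k = 828.
gcd(25, 26) = 1, and 25·(-1) + 26·(1) = 1.
So (j₀, k₀) = (-828, 828); general j = -828 + 26t, k = 828 - 25t.
j ≥ 0 ⇒ t ≥ 32; k ≥ 0 ⇒ t ≤ 33. That's 2 values of t.

2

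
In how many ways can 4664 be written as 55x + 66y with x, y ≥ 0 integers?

gcd(66, 55) = 11  (66 = 1·55 + 11, 55 = 5·11).
Back-substituting, 55·(-1) + 66·(1) = 11.
Scale by 424: one solution is (-424, 424). Reduce x mod 6: (2, 69).
General: x = 2 + 6t, y = 69 - 5t.
x ≥ 0 ⇒ t ≥ 0; y ≥ 0 ⇒ t ≤ 13. So t ∈ [0, 13]: 14 solutions.

14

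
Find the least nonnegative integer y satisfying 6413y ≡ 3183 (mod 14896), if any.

gcd(14896, 6413) = 1  (14896 = 2*6413 + 2070, 6413 = 3*2070 + 203, 2070 = 10*203 + 40, 203 = 5*40 + 3, 40 = 13*3 + 1, 3 = 3*1).
1 divides 3183, so solutions exist.
Back-substituting, 6413*(-4843) + 14896*(2085) = 1.
So 6413*(-4843) ≡ 1 (mod 14896); multiply by 3183: y ≡ -15415269 (mod 14896).
Smallest nonnegative: y = -15415269 mod 14896 = 2091.

2091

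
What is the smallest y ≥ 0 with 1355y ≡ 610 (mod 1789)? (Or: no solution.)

1565

gcd(1789, 1355) = 1.
1 divides 610, so solutions exist.
By Bézout, 1355*(-540) + 1789*(409) = 1.
So 1355*(-540) ≡ 1 (mod 1789); multiply by 610: y ≡ -329400 (mod 1789).
Smallest nonnegative: y = -329400 mod 1789 = 1565.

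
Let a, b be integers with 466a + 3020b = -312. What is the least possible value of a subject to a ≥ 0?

gcd(3020, 466):
  3020 = 6·466 + 224
  466 = 2·224 + 18
  224 = 12·18 + 8
  18 = 2·8 + 2
  8 = 4·2
so gcd(3020, 466) = 2.
2 divides -312, so solutions exist.
Back-substitute for Bézout coefficients:
  2 = 18 - 2·8
  ... = 466·(337) + 3020·(-52)
Scale by -312/2 = -156: (a₀, b₀) = (-52572, 8112).
General solution: a = -52572 + 1510t, b = 8112 - 233t for integer t.
a ≥ 0: smallest is -52572 mod 1510 = 278 (at t = 35), with b = -43.

278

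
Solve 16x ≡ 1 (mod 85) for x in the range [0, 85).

gcd(85, 16) = 1  (85 = 5×16 + 5, 16 = 3×5 + 1, 5 = 5×1).
Back-substituting, 16×(16) + 85×(-3) = 1.
So 16×16 ≡ 1 (mod 85), and 16 mod 85 = 16.

16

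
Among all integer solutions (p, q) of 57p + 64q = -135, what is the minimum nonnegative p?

1

gcd(64, 57) = 1  (64 = 1×57 + 7, 57 = 8×7 + 1, 7 = 7×1).
1 divides -135, so solutions exist.
Back-substituting, 57×(9) + 64×(-8) = 1.
Scale by -135/1 = -135: (p₀, q₀) = (-1215, 1080).
General solution: p = -1215 + 64t, q = 1080 - 57t for integer t.
p ≥ 0: smallest is -1215 mod 64 = 1 (at t = 19), with q = -3.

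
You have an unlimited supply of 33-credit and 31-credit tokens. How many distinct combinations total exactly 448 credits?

Need nonnegative integers with 33j + 31k = 448.
gcd(33, 31) = 1, and 33·(-15) + 31·(16) = 1.
So (j₀, k₀) = (-6720, 7168); general j = -6720 + 31t, k = 7168 - 33t.
j ≥ 0 ⇒ t ≥ 217; k ≥ 0 ⇒ t ≤ 217. That's 1 value of t.

1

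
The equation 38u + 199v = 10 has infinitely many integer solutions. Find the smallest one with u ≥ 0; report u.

105

gcd(199, 38) = 1  (199 = 5*38 + 9, 38 = 4*9 + 2, 9 = 4*2 + 1, 2 = 2*1).
1 divides 10, so solutions exist.
Back-substituting, 38*(-89) + 199*(17) = 1.
Scale by 10/1 = 10: (u₀, v₀) = (-890, 170).
General solution: u = -890 + 199t, v = 170 - 38t for integer t.
u ≥ 0: smallest is -890 mod 199 = 105 (at t = 5), with v = -20.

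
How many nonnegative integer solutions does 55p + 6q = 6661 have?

gcd(55, 6) = 1.
By Bézout, 55×(1) + 6×(-9) = 1.
One solution: (1, 1101).
General: p = 1 + 6t, q = 1101 - 55t.
p ≥ 0 ⇒ t ≥ 0; q ≥ 0 ⇒ t ≤ 20. So t ∈ [0, 20]: 21 solutions.

21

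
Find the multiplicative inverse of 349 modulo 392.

gcd(392, 349) = 1.
By Bézout, 349·(-155) + 392·(138) = 1.
So 349·-155 ≡ 1 (mod 392), and -155 mod 392 = 237.

237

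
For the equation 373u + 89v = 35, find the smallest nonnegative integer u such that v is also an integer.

23

gcd(373, 89) = 1  (373 = 4·89 + 17, 89 = 5·17 + 4, 17 = 4·4 + 1, 4 = 4·1).
1 divides 35, so solutions exist.
Back-substituting, 373·(21) + 89·(-88) = 1.
Scale by 35/1 = 35: (u₀, v₀) = (735, -3080).
General solution: u = 735 + 89t, v = -3080 - 373t for integer t.
u ≥ 0: smallest is 735 mod 89 = 23 (at t = -8), with v = -96.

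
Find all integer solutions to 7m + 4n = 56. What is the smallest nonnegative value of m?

gcd(7, 4):
  7 = 1·4 + 3
  4 = 1·3 + 1
  3 = 3·1
so gcd(7, 4) = 1.
1 divides 56, so solutions exist.
Back-substitute for Bézout coefficients:
  1 = 4 - 1·3
  ... = 7·(-1) + 4·(2)
Scale by 56/1 = 56: (m₀, n₀) = (-56, 112).
General solution: m = -56 + 4t, n = 112 - 7t for integer t.
m ≥ 0: smallest is -56 mod 4 = 0 (at t = 14), with n = 14.

0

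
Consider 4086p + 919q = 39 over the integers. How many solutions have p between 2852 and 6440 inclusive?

4

gcd(4086, 919) = 1  (4086 = 4*919 + 410, 919 = 2*410 + 99, 410 = 4*99 + 14, 99 = 7*14 + 1, 14 = 14*1).
Back-substituting, 4086*(-65) + 919*(289) = 1.
Scale by 39: particular solution (-2535, 11271); reduce p mod 919: (222, -987).
General solution: p = 222 + 919t, q = -987 - 4086t for integer t.
2852 ≤ 222 + 919t ≤ 6440 gives t ∈ [3, 6], which is 4 values.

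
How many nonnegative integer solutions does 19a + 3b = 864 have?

16

gcd(19, 3) = 1  (19 = 6·3 + 1, 3 = 3·1).
Back-substituting, 19·(1) + 3·(-6) = 1.
Scale by 864: one solution is (864, -5184). Reduce a mod 3: (0, 288).
General: a = 0 + 3t, b = 288 - 19t.
a ≥ 0 ⇒ t ≥ 0; b ≥ 0 ⇒ t ≤ 15. So t ∈ [0, 15]: 16 solutions.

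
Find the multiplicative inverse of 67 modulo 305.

gcd(305, 67):
  305 = 4·67 + 37
  67 = 1·37 + 30
  37 = 1·30 + 7
  30 = 4·7 + 2
  7 = 3·2 + 1
  2 = 2·1
so gcd(305, 67) = 1.
Back-substitute for Bézout coefficients:
  1 = 7 - 3·2
  ... = 67·(-132) + 305·(29)
So 67·-132 ≡ 1 (mod 305), and -132 mod 305 = 173.

173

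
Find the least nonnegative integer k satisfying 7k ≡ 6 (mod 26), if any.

gcd(26, 7) = 1.
1 divides 6, so solutions exist.
By Bézout, 7×(-11) + 26×(3) = 1.
So 7×(-11) ≡ 1 (mod 26); multiply by 6: k ≡ -66 (mod 26).
Smallest nonnegative: k = -66 mod 26 = 12.

12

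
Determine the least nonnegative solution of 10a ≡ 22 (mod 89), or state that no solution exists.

gcd(89, 10) = 1.
1 divides 22, so solutions exist.
By Bézout, 10×(9) + 89×(-1) = 1.
So 10×(9) ≡ 1 (mod 89); multiply by 22: a ≡ 198 (mod 89).
Smallest nonnegative: a = 198 mod 89 = 20.

20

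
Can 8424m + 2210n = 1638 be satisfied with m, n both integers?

gcd(8424, 2210) = 26  (8424 = 3·2210 + 1794, 2210 = 1·1794 + 416, 1794 = 4·416 + 130, 416 = 3·130 + 26, 130 = 5·26).
26 divides 1638, so integer solutions exist.

yes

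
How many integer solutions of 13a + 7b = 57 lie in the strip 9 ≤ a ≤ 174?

gcd(13, 7) = 1.
By Bézout, 13·(-1) + 7·(2) = 1.
Particular solution: (6, -3).
General solution: a = 6 + 7t, b = -3 - 13t for integer t.
9 ≤ 6 + 7t ≤ 174 gives t ∈ [1, 24], which is 24 values.

24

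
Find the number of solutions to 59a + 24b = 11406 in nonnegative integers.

gcd(59, 24):
  59 = 2*24 + 11
  24 = 2*11 + 2
  11 = 5*2 + 1
  2 = 2*1
so gcd(59, 24) = 1.
Back-substitute for Bézout coefficients:
  1 = 11 - 5*2
  ... = 59*(11) + 24*(-27)
Scale by 11406: one solution is (125466, -307962). Reduce a mod 24: (18, 431).
General: a = 18 + 24t, b = 431 - 59t.
a ≥ 0 ⇒ t ≥ 0; b ≥ 0 ⇒ t ≤ 7. So t ∈ [0, 7]: 8 solutions.

8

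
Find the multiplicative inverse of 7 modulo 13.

2

gcd(13, 7) = 1.
By Bézout, 7*(2) + 13*(-1) = 1.
So 7*2 ≡ 1 (mod 13), and 2 mod 13 = 2.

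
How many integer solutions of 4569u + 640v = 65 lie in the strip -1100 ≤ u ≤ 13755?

23

gcd(4569, 640) = 1.
By Bézout, 4569·(-151) + 640·(1078) = 1.
Particular solution: (425, -3034).
General solution: u = 425 + 640t, v = -3034 - 4569t for integer t.
-1100 ≤ 425 + 640t ≤ 13755 gives t ∈ [-2, 20], which is 23 values.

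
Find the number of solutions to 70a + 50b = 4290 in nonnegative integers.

gcd(70, 50) = 10  (70 = 1·50 + 20, 50 = 2·20 + 10, 20 = 2·10).
Back-substituting, 70·(-2) + 50·(3) = 10.
Scale by 429: one solution is (-858, 1287). Reduce a mod 5: (2, 83).
General: a = 2 + 5t, b = 83 - 7t.
a ≥ 0 ⇒ t ≥ 0; b ≥ 0 ⇒ t ≤ 11. So t ∈ [0, 11]: 12 solutions.

12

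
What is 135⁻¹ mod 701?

gcd(701, 135) = 1  (701 = 5*135 + 26, 135 = 5*26 + 5, 26 = 5*5 + 1, 5 = 5*1).
Back-substituting, 135*(-135) + 701*(26) = 1.
So 135*-135 ≡ 1 (mod 701), and -135 mod 701 = 566.

566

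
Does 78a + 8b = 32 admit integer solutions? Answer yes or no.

yes

gcd(78, 8) = 2  (78 = 9×8 + 6, 8 = 1×6 + 2, 6 = 3×2).
2 divides 32, so integer solutions exist.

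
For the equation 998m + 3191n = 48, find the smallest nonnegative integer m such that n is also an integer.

550

gcd(3191, 998):
  3191 = 3×998 + 197
  998 = 5×197 + 13
  197 = 15×13 + 2
  13 = 6×2 + 1
  2 = 2×1
so gcd(3191, 998) = 1.
1 divides 48, so solutions exist.
Back-substitute for Bézout coefficients:
  1 = 13 - 6×2
  ... = 998×(1474) + 3191×(-461)
Scale by 48/1 = 48: (m₀, n₀) = (70752, -22128).
General solution: m = 70752 + 3191t, n = -22128 - 998t for integer t.
m ≥ 0: smallest is 70752 mod 3191 = 550 (at t = -22), with n = -172.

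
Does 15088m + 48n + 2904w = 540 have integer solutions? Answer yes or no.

no

gcd(15088, 48):
  15088 = 314×48 + 16
  48 = 3×16
so gcd(15088, 48) = 16.
gcd(16, 2904) = 8.
8 does not divide 540 (remainder 4), so no integer solutions.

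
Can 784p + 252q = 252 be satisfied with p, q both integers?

yes

gcd(784, 252) = 28  (784 = 3·252 + 28, 252 = 9·28).
28 divides 252, so integer solutions exist.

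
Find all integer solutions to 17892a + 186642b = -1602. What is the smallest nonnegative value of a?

5247

gcd(186642, 17892):
  186642 = 10*17892 + 7722
  17892 = 2*7722 + 2448
  7722 = 3*2448 + 378
  2448 = 6*378 + 180
  378 = 2*180 + 18
  180 = 10*18
so gcd(186642, 17892) = 18.
18 divides -1602, so solutions exist.
Back-substitute for Bézout coefficients:
  18 = 378 - 2*180
  ... = 17892*(-991) + 186642*(95)
Scale by -1602/18 = -89: (a₀, b₀) = (88199, -8455).
General solution: a = 88199 + 10369t, b = -8455 - 994t for integer t.
a ≥ 0: smallest is 88199 mod 10369 = 5247 (at t = -8), with b = -503.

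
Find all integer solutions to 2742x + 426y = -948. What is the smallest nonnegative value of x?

gcd(2742, 426) = 6  (2742 = 6×426 + 186, 426 = 2×186 + 54, 186 = 3×54 + 24, 54 = 2×24 + 6, 24 = 4×6).
6 divides -948, so solutions exist.
Back-substituting, 2742×(-16) + 426×(103) = 6.
Scale by -948/6 = -158: (x₀, y₀) = (2528, -16274).
General solution: x = 2528 + 71t, y = -16274 - 457t for integer t.
x ≥ 0: smallest is 2528 mod 71 = 43 (at t = -35), with y = -279.

43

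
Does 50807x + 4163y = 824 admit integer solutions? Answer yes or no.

gcd(50807, 4163):
  50807 = 12×4163 + 851
  4163 = 4×851 + 759
  851 = 1×759 + 92
  759 = 8×92 + 23
  92 = 4×23
so gcd(50807, 4163) = 23.
23 does not divide 824 (remainder 19), so no integer solutions.

no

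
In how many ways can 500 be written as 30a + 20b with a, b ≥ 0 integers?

9

gcd(30, 20):
  30 = 1×20 + 10
  20 = 2×10
so gcd(30, 20) = 10.
Back-substitute for Bézout coefficients:
  10 = 30 - 1×20
  ... = 30×(1) + 20×(-1)
Scale by 50: one solution is (50, -50). Reduce a mod 2: (0, 25).
General: a = 0 + 2t, b = 25 - 3t.
a ≥ 0 ⇒ t ≥ 0; b ≥ 0 ⇒ t ≤ 8. So t ∈ [0, 8]: 9 solutions.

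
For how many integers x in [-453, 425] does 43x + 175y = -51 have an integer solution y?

gcd(175, 43):
  175 = 4*43 + 3
  43 = 14*3 + 1
  3 = 3*1
so gcd(175, 43) = 1.
Back-substitute for Bézout coefficients:
  1 = 43 - 14*3
  ... = 43*(57) + 175*(-14)
Scale by -51: particular solution (-2907, 714); reduce x mod 175: (68, -17).
General solution: x = 68 + 175t, y = -17 - 43t for integer t.
-453 ≤ 68 + 175t ≤ 425 gives t ∈ [-2, 2], which is 5 values.

5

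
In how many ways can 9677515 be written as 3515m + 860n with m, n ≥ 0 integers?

gcd(3515, 860) = 5  (3515 = 4×860 + 75, 860 = 11×75 + 35, 75 = 2×35 + 5, 35 = 7×5).
Back-substituting, 3515×(23) + 860×(-94) = 5.
Scale by 1935503: one solution is (44516569, -181937282). Reduce m mod 172: (45, 11069).
General: m = 45 + 172t, n = 11069 - 703t.
m ≥ 0 ⇒ t ≥ 0; n ≥ 0 ⇒ t ≤ 15. So t ∈ [0, 15]: 16 solutions.

16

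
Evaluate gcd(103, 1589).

1

gcd(1589, 103):
  1589 = 15·103 + 44
  103 = 2·44 + 15
  44 = 2·15 + 14
  15 = 1·14 + 1
  14 = 14·1
so gcd(1589, 103) = 1.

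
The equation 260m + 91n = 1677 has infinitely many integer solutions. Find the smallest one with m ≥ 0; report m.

4

gcd(260, 91):
  260 = 2*91 + 78
  91 = 1*78 + 13
  78 = 6*13
so gcd(260, 91) = 13.
13 divides 1677, so solutions exist.
Back-substitute for Bézout coefficients:
  13 = 91 - 1*78
  ... = 260*(-1) + 91*(3)
Scale by 1677/13 = 129: (m₀, n₀) = (-129, 387).
General solution: m = -129 + 7t, n = 387 - 20t for integer t.
m ≥ 0: smallest is -129 mod 7 = 4 (at t = 19), with n = 7.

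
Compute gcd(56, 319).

1

gcd(319, 56):
  319 = 5*56 + 39
  56 = 1*39 + 17
  39 = 2*17 + 5
  17 = 3*5 + 2
  5 = 2*2 + 1
  2 = 2*1
so gcd(319, 56) = 1.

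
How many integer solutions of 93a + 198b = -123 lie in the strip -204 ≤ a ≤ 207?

gcd(198, 93):
  198 = 2×93 + 12
  93 = 7×12 + 9
  12 = 1×9 + 3
  9 = 3×3
so gcd(198, 93) = 3.
Back-substitute for Bézout coefficients:
  3 = 12 - 1×9
  ... = 93×(-17) + 198×(8)
Scale by -41: particular solution (697, -328); reduce a mod 66: (37, -18).
General solution: a = 37 + 66t, b = -18 - 31t for integer t.
-204 ≤ 37 + 66t ≤ 207 gives t ∈ [-3, 2], which is 6 values.

6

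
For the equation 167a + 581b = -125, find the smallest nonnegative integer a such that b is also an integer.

gcd(581, 167) = 1  (581 = 3·167 + 80, 167 = 2·80 + 7, 80 = 11·7 + 3, 7 = 2·3 + 1, 3 = 3·1).
1 divides -125, so solutions exist.
Back-substituting, 167·(167) + 581·(-48) = 1.
Scale by -125/1 = -125: (a₀, b₀) = (-20875, 6000).
General solution: a = -20875 + 581t, b = 6000 - 167t for integer t.
a ≥ 0: smallest is -20875 mod 581 = 41 (at t = 36), with b = -12.

41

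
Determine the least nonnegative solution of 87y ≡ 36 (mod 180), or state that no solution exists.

48

gcd(180, 87):
  180 = 2×87 + 6
  87 = 14×6 + 3
  6 = 2×3
so gcd(180, 87) = 3.
3 divides 36, so solutions exist.
Back-substitute for Bézout coefficients:
  3 = 87 - 14×6
  ... = 87×(29) + 180×(-14)
So 87×(29) ≡ 3 (mod 180); multiply by 12: y ≡ 348 (mod 60).
Smallest nonnegative: y = 348 mod 60 = 48.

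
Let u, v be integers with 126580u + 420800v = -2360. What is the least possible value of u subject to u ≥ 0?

gcd(420800, 126580):
  420800 = 3·126580 + 41060
  126580 = 3·41060 + 3400
  41060 = 12·3400 + 260
  3400 = 13·260 + 20
  260 = 13·20
so gcd(420800, 126580) = 20.
20 divides -2360, so solutions exist.
Back-substitute for Bézout coefficients:
  20 = 3400 - 13·260
  ... = 126580·(1609) + 420800·(-484)
Scale by -2360/20 = -118: (u₀, v₀) = (-189862, 57112).
General solution: u = -189862 + 21040t, v = 57112 - 6329t for integer t.
u ≥ 0: smallest is -189862 mod 21040 = 20538 (at t = 10), with v = -6178.

20538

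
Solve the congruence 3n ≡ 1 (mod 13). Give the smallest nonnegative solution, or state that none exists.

9

gcd(13, 3) = 1.
1 divides 1, so solutions exist.
By Bézout, 3*(-4) + 13*(1) = 1.
So 3*(-4) ≡ 1 (mod 13); multiply by 1: n ≡ -4 (mod 13).
Smallest nonnegative: n = -4 mod 13 = 9.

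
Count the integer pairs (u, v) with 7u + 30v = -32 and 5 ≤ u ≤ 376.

gcd(30, 7) = 1.
By Bézout, 7*(13) + 30*(-3) = 1.
Particular solution: (4, -2).
General solution: u = 4 + 30t, v = -2 - 7t for integer t.
5 ≤ 4 + 30t ≤ 376 gives t ∈ [1, 12], which is 12 values.

12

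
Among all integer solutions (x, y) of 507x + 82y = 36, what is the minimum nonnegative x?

68

gcd(507, 82):
  507 = 6×82 + 15
  82 = 5×15 + 7
  15 = 2×7 + 1
  7 = 7×1
so gcd(507, 82) = 1.
1 divides 36, so solutions exist.
Back-substitute for Bézout coefficients:
  1 = 15 - 2×7
  ... = 507×(11) + 82×(-68)
Scale by 36/1 = 36: (x₀, y₀) = (396, -2448).
General solution: x = 396 + 82t, y = -2448 - 507t for integer t.
x ≥ 0: smallest is 396 mod 82 = 68 (at t = -4), with y = -420.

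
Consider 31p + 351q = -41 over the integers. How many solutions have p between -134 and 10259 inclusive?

30

gcd(351, 31) = 1.
By Bézout, 31·(34) + 351·(-3) = 1.
Particular solution: (10, -1).
General solution: p = 10 + 351t, q = -1 - 31t for integer t.
-134 ≤ 10 + 351t ≤ 10259 gives t ∈ [0, 29], which is 30 values.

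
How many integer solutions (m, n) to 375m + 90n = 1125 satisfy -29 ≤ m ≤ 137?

gcd(375, 90) = 15  (375 = 4*90 + 15, 90 = 6*15).
Back-substituting, 375*(1) + 90*(-4) = 15.
Scale by 75: particular solution (75, -300); reduce m mod 6: (3, 0).
General solution: m = 3 + 6t, n = 0 - 25t for integer t.
-29 ≤ 3 + 6t ≤ 137 gives t ∈ [-5, 22], which is 28 values.

28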